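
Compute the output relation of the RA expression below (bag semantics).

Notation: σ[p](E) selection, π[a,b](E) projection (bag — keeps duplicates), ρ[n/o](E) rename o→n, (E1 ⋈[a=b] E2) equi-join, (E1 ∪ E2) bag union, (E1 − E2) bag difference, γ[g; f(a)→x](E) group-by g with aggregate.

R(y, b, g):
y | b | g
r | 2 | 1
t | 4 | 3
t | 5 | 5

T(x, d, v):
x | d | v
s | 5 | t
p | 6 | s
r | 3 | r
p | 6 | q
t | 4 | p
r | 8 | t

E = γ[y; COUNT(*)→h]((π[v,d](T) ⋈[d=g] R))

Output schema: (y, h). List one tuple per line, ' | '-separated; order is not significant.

Per-node cardinality:
  T → 6
  π[v,d](T) → 6
  R → 3
  (π[v,d](T) ⋈[d=g] R) → 2
  γ[y; COUNT(*)→h]((π[v,d](T) ⋈[d=g] R)) → 1

== RESULT ==
y | h
t | 2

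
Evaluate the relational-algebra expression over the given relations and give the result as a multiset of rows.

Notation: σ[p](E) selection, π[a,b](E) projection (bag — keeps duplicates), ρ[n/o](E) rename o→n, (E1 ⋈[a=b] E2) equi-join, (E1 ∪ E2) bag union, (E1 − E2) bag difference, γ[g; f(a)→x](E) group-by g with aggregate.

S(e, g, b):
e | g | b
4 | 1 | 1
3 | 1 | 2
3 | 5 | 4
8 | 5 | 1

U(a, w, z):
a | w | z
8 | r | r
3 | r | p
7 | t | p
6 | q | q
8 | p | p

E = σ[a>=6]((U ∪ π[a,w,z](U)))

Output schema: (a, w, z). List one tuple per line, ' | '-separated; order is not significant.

Subexpression sizes:
  U → 5
  U → 5
  π[a,w,z](U) → 5
  (U ∪ π[a,w,z](U)) → 10
  σ[a>=6]((U ∪ π[a,w,z](U))) → 8

== RESULT ==
a | w | z
6 | q | q
6 | q | q
7 | t | p
7 | t | p
8 | p | p
8 | p | p
8 | r | r
8 | r | r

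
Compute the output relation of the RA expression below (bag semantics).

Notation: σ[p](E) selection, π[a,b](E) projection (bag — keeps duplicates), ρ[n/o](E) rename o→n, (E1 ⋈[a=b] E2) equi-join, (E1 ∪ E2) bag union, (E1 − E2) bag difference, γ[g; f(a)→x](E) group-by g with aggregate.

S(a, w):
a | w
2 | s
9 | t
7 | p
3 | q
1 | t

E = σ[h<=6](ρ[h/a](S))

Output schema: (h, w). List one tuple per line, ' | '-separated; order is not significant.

Row counts bottom-up:
  S → 5
  ρ[h/a](S) → 5
  σ[h<=6](ρ[h/a](S)) → 3

== RESULT ==
h | w
1 | t
2 | s
3 | q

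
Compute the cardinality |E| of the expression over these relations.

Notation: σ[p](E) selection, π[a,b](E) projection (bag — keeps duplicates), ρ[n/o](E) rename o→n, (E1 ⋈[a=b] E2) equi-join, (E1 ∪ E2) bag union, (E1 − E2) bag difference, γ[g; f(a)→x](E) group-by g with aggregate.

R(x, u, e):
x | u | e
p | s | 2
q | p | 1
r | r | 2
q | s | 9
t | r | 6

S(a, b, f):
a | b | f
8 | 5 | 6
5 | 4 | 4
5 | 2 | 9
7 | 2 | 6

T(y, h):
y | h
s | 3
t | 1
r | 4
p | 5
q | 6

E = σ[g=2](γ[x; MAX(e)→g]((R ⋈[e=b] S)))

Stepwise |·|:
  R → 5
  S → 4
  (R ⋈[e=b] S) → 4
  γ[x; MAX(e)→g]((R ⋈[e=b] S)) → 2
  σ[g=2](γ[x; MAX(e)→g]((R ⋈[e=b] S))) → 2

|E| = 2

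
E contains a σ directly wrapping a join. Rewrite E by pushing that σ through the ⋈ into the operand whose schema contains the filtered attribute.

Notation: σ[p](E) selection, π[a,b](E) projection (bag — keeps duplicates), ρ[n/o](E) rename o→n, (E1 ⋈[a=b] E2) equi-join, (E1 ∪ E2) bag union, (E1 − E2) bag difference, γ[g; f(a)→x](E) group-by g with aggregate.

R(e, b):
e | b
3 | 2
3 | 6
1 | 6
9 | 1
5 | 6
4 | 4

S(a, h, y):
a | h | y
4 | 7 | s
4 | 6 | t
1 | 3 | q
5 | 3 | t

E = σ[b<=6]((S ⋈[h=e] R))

σ filters on b, owned by the right side.
E' = (S ⋈[h=e] σ[b<=6](R))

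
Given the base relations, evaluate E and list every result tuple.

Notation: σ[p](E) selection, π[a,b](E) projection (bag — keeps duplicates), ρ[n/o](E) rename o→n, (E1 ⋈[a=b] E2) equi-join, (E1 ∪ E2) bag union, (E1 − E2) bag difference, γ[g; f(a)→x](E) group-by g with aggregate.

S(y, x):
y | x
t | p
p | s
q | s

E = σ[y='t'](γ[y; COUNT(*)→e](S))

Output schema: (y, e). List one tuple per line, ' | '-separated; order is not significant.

Stepwise |·|:
  S → 3
  γ[y; COUNT(*)→e](S) → 3
  σ[y='t'](γ[y; COUNT(*)→e](S)) → 1

== RESULT ==
y | e
t | 1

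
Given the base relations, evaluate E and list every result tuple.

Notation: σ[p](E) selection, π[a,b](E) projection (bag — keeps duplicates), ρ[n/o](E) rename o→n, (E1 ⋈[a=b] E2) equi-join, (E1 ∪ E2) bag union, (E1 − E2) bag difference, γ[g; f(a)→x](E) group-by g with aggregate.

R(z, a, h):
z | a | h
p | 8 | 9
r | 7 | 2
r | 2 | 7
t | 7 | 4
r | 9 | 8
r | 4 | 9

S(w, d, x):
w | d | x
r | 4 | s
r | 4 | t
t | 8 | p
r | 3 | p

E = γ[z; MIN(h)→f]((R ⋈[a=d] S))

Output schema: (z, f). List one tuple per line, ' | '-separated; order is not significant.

Row counts bottom-up:
  R → 6
  S → 4
  (R ⋈[a=d] S) → 3
  γ[z; MIN(h)→f]((R ⋈[a=d] S)) → 2

== RESULT ==
z | f
p | 9
r | 9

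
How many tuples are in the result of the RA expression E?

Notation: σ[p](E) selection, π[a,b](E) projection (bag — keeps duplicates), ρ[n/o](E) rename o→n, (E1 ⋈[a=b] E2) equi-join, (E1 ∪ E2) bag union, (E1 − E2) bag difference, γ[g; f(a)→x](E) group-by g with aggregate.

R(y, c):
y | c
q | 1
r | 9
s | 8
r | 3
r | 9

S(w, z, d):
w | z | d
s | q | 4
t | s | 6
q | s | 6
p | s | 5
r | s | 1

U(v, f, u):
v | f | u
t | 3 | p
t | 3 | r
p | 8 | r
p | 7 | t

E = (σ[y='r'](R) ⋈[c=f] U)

Row counts bottom-up:
  R → 5
  σ[y='r'](R) → 3
  U → 4
  (σ[y='r'](R) ⋈[c=f] U) → 2

|E| = 2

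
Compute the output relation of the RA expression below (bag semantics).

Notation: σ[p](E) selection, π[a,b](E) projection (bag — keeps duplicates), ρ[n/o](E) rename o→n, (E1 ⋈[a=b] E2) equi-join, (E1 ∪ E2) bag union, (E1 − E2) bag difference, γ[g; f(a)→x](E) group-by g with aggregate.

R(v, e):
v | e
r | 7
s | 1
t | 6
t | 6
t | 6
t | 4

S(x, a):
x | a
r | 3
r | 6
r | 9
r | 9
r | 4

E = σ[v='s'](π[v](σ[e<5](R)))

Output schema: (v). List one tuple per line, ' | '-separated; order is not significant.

Stepwise |·|:
  R → 6
  σ[e<5](R) → 2
  π[v](σ[e<5](R)) → 2
  σ[v='s'](π[v](σ[e<5](R))) → 1

== RESULT ==
v
s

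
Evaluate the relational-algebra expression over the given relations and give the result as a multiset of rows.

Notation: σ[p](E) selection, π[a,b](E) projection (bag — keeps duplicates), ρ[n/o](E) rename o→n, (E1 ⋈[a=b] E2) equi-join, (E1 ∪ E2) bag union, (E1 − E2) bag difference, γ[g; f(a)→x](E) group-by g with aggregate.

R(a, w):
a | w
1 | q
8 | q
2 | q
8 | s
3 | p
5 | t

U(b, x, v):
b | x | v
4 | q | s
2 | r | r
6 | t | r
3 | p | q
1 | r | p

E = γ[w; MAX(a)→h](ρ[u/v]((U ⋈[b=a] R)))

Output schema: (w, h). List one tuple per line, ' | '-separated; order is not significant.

Per-node cardinality:
  U → 5
  R → 6
  (U ⋈[b=a] R) → 3
  ρ[u/v]((U ⋈[b=a] R)) → 3
  γ[w; MAX(a)→h](ρ[u/v]((U ⋈[b=a] R))) → 2

== RESULT ==
w | h
p | 3
q | 2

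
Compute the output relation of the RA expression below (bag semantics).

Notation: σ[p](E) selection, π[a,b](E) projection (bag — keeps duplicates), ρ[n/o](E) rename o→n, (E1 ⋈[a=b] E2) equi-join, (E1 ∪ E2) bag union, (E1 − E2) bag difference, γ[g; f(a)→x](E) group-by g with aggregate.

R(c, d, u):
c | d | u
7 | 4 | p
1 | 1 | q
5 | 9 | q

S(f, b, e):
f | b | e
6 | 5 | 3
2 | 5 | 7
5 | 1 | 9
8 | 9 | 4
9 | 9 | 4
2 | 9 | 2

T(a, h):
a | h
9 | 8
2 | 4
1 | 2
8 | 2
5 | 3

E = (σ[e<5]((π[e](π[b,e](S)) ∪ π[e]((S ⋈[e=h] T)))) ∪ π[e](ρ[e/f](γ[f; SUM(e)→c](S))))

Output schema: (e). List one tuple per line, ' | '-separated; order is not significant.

Per-node cardinality:
  S → 6
  π[b,e](S) → 6
  π[e](π[b,e](S)) → 6
  S → 6
  T → 5
  (S ⋈[e=h] T) → 5
  π[e]((S ⋈[e=h] T)) → 5
  (π[e](π[b,e](S)) ∪ π[e]((S ⋈[e=h] T))) → 11
  σ[e<5]((π[e](π[b,e](S)) ∪ π[e]((S ⋈[e=h] T)))) → 9
  S → 6
  γ[f; SUM(e)→c](S) → 5
  ρ[e/f](γ[f; SUM(e)→c](S)) → 5
  π[e](ρ[e/f](γ[f; SUM(e)→c](S))) → 5
  (σ[e<5]((π[e](π[b,e](S)) ∪ π[e]((S ⋈[e=h] T)))) ∪ π[e](ρ[e/f](γ[f; SUM(e)→c](S)))) → 14

== RESULT ==
e
2
2
2
2
3
3
4
4
4
4
5
6
8
9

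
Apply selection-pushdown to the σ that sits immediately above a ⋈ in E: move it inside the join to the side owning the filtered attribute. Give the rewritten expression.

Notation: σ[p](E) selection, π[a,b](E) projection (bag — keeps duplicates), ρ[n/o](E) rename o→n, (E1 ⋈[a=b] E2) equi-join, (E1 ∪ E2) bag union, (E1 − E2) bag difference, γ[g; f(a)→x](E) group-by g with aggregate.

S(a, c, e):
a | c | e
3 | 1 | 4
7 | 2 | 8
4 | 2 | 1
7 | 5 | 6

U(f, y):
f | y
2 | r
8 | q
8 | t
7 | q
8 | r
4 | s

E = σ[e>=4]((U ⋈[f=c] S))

σ filters on e, owned by the right side.
E' = (U ⋈[f=c] σ[e>=4](S))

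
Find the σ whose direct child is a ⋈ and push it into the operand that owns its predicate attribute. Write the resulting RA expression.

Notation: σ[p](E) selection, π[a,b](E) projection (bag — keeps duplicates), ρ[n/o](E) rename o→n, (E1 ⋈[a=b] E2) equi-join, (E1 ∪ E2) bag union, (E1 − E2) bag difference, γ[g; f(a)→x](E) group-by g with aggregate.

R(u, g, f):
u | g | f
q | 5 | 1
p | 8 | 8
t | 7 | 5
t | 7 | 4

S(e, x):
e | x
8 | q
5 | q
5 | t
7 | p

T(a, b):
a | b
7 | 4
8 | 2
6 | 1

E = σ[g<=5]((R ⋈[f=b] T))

σ filters on g, owned by the left side.
E' = (σ[g<=5](R) ⋈[f=b] T)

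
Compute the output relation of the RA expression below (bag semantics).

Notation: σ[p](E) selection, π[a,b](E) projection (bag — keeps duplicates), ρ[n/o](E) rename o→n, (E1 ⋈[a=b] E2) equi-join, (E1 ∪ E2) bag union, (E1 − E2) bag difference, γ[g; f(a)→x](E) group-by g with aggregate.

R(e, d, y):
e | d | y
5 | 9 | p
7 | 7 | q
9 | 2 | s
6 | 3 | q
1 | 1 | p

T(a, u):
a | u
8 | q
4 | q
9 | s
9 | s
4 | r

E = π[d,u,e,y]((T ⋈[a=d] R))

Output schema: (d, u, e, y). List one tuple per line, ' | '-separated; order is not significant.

Subexpression sizes:
  T → 5
  R → 5
  (T ⋈[a=d] R) → 2
  π[d,u,e,y]((T ⋈[a=d] R)) → 2

== RESULT ==
d | u | e | y
9 | s | 5 | p
9 | s | 5 | p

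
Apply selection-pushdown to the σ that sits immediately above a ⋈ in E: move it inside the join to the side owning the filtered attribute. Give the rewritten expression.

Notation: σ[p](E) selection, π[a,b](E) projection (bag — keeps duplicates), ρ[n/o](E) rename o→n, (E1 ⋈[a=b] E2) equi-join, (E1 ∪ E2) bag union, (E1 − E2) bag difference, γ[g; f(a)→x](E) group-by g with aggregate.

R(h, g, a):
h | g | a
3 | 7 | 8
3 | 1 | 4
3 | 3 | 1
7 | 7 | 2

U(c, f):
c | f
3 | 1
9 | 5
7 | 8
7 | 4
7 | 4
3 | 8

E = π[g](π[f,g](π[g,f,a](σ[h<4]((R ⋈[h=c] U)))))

σ filters on h, owned by the left side.
E' = π[g](π[f,g](π[g,f,a]((σ[h<4](R) ⋈[h=c] U))))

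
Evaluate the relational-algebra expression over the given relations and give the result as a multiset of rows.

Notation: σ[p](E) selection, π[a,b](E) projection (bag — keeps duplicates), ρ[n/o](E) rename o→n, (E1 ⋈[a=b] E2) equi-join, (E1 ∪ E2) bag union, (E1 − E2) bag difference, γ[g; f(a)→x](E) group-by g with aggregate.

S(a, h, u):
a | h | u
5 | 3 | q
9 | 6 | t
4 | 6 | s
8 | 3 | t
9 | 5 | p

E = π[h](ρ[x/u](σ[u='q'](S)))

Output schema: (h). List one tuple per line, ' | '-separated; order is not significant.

Stepwise |·|:
  S → 5
  σ[u='q'](S) → 1
  ρ[x/u](σ[u='q'](S)) → 1
  π[h](ρ[x/u](σ[u='q'](S))) → 1

== RESULT ==
h
3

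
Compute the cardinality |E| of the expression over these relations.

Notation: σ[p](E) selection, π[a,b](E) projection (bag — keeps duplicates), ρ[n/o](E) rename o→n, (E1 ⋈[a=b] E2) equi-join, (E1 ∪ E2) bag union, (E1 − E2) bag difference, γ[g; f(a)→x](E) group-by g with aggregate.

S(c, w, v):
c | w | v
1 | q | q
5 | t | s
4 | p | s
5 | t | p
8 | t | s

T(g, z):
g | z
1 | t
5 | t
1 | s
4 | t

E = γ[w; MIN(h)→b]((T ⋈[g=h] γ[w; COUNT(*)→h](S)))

Row counts bottom-up:
  T → 4
  S → 5
  γ[w; COUNT(*)→h](S) → 3
  (T ⋈[g=h] γ[w; COUNT(*)→h](S)) → 4
  γ[w; MIN(h)→b]((T ⋈[g=h] γ[w; COUNT(*)→h](S))) → 2

|E| = 2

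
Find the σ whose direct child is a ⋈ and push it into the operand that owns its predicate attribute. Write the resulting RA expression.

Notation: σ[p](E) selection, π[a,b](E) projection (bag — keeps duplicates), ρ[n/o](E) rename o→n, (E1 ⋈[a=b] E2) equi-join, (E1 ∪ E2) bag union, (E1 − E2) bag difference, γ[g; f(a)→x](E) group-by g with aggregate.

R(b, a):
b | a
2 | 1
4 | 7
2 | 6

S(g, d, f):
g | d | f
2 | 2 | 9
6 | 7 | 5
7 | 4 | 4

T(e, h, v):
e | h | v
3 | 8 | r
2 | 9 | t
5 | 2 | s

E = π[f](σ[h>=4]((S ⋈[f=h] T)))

σ filters on h, owned by the right side.
E' = π[f]((S ⋈[f=h] σ[h>=4](T)))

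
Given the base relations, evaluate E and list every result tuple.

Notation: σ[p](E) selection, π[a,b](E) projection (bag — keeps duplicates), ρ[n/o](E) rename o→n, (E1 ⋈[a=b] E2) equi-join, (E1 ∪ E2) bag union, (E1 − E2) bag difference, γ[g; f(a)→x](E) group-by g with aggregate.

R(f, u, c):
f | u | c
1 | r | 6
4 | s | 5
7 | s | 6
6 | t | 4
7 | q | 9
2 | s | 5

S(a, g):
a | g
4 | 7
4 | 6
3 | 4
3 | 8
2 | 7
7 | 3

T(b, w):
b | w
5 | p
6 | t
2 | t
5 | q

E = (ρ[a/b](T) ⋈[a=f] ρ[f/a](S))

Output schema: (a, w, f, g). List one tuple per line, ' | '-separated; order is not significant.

Subexpression sizes:
  T → 4
  ρ[a/b](T) → 4
  S → 6
  ρ[f/a](S) → 6
  (ρ[a/b](T) ⋈[a=f] ρ[f/a](S)) → 1

== RESULT ==
a | w | f | g
2 | t | 2 | 7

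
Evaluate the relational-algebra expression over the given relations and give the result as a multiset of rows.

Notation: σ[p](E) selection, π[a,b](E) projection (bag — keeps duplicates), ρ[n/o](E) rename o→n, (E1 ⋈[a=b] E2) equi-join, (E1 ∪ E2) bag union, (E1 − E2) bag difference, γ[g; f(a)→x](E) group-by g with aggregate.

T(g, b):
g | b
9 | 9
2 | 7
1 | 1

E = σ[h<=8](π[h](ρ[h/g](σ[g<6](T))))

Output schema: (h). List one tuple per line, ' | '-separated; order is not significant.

Row counts bottom-up:
  T → 3
  σ[g<6](T) → 2
  ρ[h/g](σ[g<6](T)) → 2
  π[h](ρ[h/g](σ[g<6](T))) → 2
  σ[h<=8](π[h](ρ[h/g](σ[g<6](T)))) → 2

== RESULT ==
h
1
2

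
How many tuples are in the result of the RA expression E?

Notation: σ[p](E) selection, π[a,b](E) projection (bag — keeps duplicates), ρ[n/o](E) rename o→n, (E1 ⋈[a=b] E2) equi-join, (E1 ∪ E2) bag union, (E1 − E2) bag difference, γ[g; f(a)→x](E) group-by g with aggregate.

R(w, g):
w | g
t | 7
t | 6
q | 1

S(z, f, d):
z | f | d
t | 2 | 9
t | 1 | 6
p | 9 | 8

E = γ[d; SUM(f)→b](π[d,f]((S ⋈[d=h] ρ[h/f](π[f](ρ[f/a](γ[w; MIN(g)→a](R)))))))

Stepwise |·|:
  S → 3
  R → 3
  γ[w; MIN(g)→a](R) → 2
  ρ[f/a](γ[w; MIN(g)→a](R)) → 2
  π[f](ρ[f/a](γ[w; MIN(g)→a](R))) → 2
  ρ[h/f](π[f](ρ[f/a](γ[w; MIN(g)→a](R)))) → 2
  (S ⋈[d=h] ρ[h/f](π[f](ρ[f/a](γ[w; MIN(g)→a](R))))) → 1
  π[d,f]((S ⋈[d=h] ρ[h/f](π[f](ρ[f/a](γ[w; MIN(g)→a](R)))))) → 1
  γ[d; SUM(f)→b](π[d,f]((S ⋈[d=h] ρ[h/f](π[f](ρ[f/a](γ[w; MIN(g)→a](R))))))) → 1

|E| = 1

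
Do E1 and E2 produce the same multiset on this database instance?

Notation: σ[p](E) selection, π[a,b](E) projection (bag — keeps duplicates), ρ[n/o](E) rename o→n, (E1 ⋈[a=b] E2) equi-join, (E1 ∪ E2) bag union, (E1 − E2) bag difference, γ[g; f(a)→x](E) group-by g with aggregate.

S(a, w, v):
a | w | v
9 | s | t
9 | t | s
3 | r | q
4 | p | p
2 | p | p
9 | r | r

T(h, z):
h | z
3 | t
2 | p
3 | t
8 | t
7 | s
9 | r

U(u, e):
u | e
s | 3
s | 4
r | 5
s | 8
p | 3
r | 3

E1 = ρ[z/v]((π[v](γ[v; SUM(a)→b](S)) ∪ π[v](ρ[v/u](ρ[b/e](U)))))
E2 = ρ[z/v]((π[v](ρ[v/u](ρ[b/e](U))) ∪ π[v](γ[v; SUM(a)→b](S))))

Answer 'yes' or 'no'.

E1 row counts bottom-up:
  S → 6
  γ[v; SUM(a)→b](S) → 5
  π[v](γ[v; SUM(a)→b](S)) → 5
  U → 6
  ρ[b/e](U) → 6
  ρ[v/u](ρ[b/e](U)) → 6
  π[v](ρ[v/u](ρ[b/e](U))) → 6
  (π[v](γ[v; SUM(a)→b](S)) ∪ π[v](ρ[v/u](ρ[b/e](U)))) → 11
  ρ[z/v]((π[v](γ[v; SUM(a)→b](S)) ∪ π[v](ρ[v/u](ρ[b/e](U))))) → 11
E2 row counts bottom-up:
  U → 6
  ρ[b/e](U) → 6
  ρ[v/u](ρ[b/e](U)) → 6
  π[v](ρ[v/u](ρ[b/e](U))) → 6
  S → 6
  γ[v; SUM(a)→b](S) → 5
  π[v](γ[v; SUM(a)→b](S)) → 5
  (π[v](ρ[v/u](ρ[b/e](U))) ∪ π[v](γ[v; SUM(a)→b](S))) → 11
  ρ[z/v]((π[v](ρ[v/u](ρ[b/e](U))) ∪ π[v](γ[v; SUM(a)→b](S)))) → 11

E1 and E2 produce the same multiset:
z
p
p
q
r
r
r
s
s
s
s
t

yes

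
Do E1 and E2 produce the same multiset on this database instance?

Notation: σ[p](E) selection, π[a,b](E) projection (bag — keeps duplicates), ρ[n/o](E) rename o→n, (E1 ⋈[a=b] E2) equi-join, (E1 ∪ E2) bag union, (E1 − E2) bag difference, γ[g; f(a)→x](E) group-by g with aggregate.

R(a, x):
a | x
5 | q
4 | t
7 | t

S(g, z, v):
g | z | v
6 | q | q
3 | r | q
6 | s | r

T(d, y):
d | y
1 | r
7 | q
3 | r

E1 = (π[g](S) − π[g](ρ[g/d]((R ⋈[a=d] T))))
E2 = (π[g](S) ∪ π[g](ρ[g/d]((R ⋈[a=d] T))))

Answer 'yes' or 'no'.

E1 row counts bottom-up:
  S → 3
  π[g](S) → 3
  R → 3
  T → 3
  (R ⋈[a=d] T) → 1
  ρ[g/d]((R ⋈[a=d] T)) → 1
  π[g](ρ[g/d]((R ⋈[a=d] T))) → 1
  (π[g](S) − π[g](ρ[g/d]((R ⋈[a=d] T)))) → 3
E2 row counts bottom-up:
  S → 3
  π[g](S) → 3
  R → 3
  T → 3
  (R ⋈[a=d] T) → 1
  ρ[g/d]((R ⋈[a=d] T)) → 1
  π[g](ρ[g/d]((R ⋈[a=d] T))) → 1
  (π[g](S) ∪ π[g](ρ[g/d]((R ⋈[a=d] T)))) → 4

E1 result:
g
3
6
6
E2 result:
g
3
6
6
7
Witness: (7,) appears 0× in E1 but 1× in E2.

no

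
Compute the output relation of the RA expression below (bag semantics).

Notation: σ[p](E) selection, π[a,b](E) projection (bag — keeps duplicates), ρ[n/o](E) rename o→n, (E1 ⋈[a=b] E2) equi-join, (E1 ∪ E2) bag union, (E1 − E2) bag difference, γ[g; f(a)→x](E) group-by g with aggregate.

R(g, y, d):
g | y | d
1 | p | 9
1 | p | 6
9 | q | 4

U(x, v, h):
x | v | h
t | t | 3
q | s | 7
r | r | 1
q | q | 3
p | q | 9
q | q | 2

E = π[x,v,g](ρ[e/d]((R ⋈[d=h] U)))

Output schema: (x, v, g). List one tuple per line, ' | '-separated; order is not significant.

Row counts bottom-up:
  R → 3
  U → 6
  (R ⋈[d=h] U) → 1
  ρ[e/d]((R ⋈[d=h] U)) → 1
  π[x,v,g](ρ[e/d]((R ⋈[d=h] U))) → 1

== RESULT ==
x | v | g
p | q | 1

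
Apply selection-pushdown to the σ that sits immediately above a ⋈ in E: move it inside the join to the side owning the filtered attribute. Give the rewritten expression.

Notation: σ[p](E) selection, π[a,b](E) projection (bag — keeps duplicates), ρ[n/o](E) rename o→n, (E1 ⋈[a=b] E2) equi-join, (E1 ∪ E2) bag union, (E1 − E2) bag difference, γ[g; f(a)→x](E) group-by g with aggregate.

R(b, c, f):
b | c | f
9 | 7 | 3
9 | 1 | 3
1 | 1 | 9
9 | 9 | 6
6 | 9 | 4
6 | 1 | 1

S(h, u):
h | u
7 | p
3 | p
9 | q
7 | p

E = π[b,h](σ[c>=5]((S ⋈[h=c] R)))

σ filters on c, owned by the right side.
E' = π[b,h]((S ⋈[h=c] σ[c>=5](R)))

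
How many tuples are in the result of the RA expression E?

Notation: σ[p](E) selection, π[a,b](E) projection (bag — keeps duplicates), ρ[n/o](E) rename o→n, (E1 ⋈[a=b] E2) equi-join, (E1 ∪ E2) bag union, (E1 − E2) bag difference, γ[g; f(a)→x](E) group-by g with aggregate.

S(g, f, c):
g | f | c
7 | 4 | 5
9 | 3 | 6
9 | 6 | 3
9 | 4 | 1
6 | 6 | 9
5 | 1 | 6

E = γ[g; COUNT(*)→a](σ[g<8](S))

Per-node cardinality:
  S → 6
  σ[g<8](S) → 3
  γ[g; COUNT(*)→a](σ[g<8](S)) → 3

|E| = 3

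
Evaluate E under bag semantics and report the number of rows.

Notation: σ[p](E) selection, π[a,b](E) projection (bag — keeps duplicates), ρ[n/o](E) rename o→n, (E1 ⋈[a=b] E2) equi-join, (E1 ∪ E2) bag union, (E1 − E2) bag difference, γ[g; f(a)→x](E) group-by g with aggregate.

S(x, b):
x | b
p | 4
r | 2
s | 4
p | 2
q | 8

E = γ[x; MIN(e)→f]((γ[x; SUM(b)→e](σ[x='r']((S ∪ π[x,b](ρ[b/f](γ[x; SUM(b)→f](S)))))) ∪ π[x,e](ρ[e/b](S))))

Per-node cardinality:
  S → 5
  S → 5
  γ[x; SUM(b)→f](S) → 4
  ρ[b/f](γ[x; SUM(b)→f](S)) → 4
  π[x,b](ρ[b/f](γ[x; SUM(b)→f](S))) → 4
  (S ∪ π[x,b](ρ[b/f](γ[x; SUM(b)→f](S)))) → 9
  σ[x='r']((S ∪ π[x,b](ρ[b/f](γ[x; SUM(b)→f](S))))) → 2
  γ[x; SUM(b)→e](σ[x='r']((S ∪ π[x,b](ρ[b/f](γ[x; SUM(b)→f](S)))))) → 1
  S → 5
  ρ[e/b](S) → 5
  π[x,e](ρ[e/b](S)) → 5
  (γ[x; SUM(b)→e](σ[x='r']((S ∪ π[x,b](ρ[b/f](γ[x; SUM(b)→f](S)))))) ∪ π[x,e](ρ[e/b](S))) → 6
  γ[x; MIN(e)→f]((γ[x; SUM(b)→e](σ[x='r']((S ∪ π[x,b](ρ[b/f](γ[x; SUM(b)→f](S)))))) ∪ π[x,e](ρ[e/b](S)))) → 4

|E| = 4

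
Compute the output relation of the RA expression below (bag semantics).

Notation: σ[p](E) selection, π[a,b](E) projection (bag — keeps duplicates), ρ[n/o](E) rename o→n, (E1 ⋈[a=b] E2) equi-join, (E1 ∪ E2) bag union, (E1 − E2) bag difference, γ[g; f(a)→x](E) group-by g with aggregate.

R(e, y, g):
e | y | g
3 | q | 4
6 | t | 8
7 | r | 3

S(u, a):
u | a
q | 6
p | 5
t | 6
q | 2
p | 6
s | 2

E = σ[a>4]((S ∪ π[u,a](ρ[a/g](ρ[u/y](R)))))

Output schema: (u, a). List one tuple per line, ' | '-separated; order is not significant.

Subexpression sizes:
  S → 6
  R → 3
  ρ[u/y](R) → 3
  ρ[a/g](ρ[u/y](R)) → 3
  π[u,a](ρ[a/g](ρ[u/y](R))) → 3
  (S ∪ π[u,a](ρ[a/g](ρ[u/y](R)))) → 9
  σ[a>4]((S ∪ π[u,a](ρ[a/g](ρ[u/y](R))))) → 5

== RESULT ==
u | a
p | 5
p | 6
q | 6
t | 6
t | 8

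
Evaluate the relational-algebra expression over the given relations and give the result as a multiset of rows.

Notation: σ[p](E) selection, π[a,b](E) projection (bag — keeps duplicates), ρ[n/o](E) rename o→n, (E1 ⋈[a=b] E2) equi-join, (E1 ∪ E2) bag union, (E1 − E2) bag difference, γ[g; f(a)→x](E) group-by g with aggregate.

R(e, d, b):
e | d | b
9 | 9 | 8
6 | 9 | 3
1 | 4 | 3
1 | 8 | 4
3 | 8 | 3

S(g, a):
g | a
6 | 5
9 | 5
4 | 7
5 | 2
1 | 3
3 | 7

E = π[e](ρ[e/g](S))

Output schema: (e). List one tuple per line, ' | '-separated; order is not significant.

Stepwise |·|:
  S → 6
  ρ[e/g](S) → 6
  π[e](ρ[e/g](S)) → 6

== RESULT ==
e
1
3
4
5
6
9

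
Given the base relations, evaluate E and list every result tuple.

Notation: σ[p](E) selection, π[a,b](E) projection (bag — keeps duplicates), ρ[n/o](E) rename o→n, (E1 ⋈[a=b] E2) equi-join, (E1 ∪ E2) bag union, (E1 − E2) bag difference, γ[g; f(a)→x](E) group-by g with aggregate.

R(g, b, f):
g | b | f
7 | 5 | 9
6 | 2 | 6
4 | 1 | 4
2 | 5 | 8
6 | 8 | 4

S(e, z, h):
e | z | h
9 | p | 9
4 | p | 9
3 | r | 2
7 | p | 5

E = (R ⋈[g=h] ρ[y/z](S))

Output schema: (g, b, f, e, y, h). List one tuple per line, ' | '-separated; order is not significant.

Per-node cardinality:
  R → 5
  S → 4
  ρ[y/z](S) → 4
  (R ⋈[g=h] ρ[y/z](S)) → 1

== RESULT ==
g | b | f | e | y | h
2 | 5 | 8 | 3 | r | 2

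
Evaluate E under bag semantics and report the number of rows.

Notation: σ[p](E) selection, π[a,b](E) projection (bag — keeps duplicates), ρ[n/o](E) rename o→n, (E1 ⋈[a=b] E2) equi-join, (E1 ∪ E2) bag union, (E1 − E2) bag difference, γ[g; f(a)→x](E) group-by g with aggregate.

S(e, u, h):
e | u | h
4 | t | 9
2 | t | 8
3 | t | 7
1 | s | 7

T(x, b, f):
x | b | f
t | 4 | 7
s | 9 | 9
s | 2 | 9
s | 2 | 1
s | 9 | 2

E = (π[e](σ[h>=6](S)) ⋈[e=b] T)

Stepwise |·|:
  S → 4
  σ[h>=6](S) → 4
  π[e](σ[h>=6](S)) → 4
  T → 5
  (π[e](σ[h>=6](S)) ⋈[e=b] T) → 3

|E| = 3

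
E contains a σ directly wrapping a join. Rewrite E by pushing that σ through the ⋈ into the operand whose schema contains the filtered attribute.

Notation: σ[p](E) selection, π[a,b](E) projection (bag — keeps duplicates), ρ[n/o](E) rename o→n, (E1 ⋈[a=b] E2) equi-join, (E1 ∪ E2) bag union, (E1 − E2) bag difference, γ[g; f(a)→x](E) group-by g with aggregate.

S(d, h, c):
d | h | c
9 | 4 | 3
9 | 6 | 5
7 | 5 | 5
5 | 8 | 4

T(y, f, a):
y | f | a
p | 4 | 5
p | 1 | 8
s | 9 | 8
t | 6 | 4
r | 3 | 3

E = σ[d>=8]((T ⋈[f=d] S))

σ filters on d, owned by the right side.
E' = (T ⋈[f=d] σ[d>=8](S))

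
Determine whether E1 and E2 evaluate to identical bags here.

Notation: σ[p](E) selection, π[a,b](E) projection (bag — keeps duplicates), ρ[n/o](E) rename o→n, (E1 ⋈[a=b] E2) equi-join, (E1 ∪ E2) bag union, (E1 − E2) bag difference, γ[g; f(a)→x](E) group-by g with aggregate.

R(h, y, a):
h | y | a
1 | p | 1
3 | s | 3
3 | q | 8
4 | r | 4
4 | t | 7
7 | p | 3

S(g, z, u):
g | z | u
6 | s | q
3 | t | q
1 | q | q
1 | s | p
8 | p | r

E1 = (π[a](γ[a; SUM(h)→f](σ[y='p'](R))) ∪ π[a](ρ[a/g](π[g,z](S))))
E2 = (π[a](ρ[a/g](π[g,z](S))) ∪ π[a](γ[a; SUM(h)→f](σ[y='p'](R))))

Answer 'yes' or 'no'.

E1 row counts bottom-up:
  R → 6
  σ[y='p'](R) → 2
  γ[a; SUM(h)→f](σ[y='p'](R)) → 2
  π[a](γ[a; SUM(h)→f](σ[y='p'](R))) → 2
  S → 5
  π[g,z](S) → 5
  ρ[a/g](π[g,z](S)) → 5
  π[a](ρ[a/g](π[g,z](S))) → 5
  (π[a](γ[a; SUM(h)→f](σ[y='p'](R))) ∪ π[a](ρ[a/g](π[g,z](S)))) → 7
E2 row counts bottom-up:
  S → 5
  π[g,z](S) → 5
  ρ[a/g](π[g,z](S)) → 5
  π[a](ρ[a/g](π[g,z](S))) → 5
  R → 6
  σ[y='p'](R) → 2
  γ[a; SUM(h)→f](σ[y='p'](R)) → 2
  π[a](γ[a; SUM(h)→f](σ[y='p'](R))) → 2
  (π[a](ρ[a/g](π[g,z](S))) ∪ π[a](γ[a; SUM(h)→f](σ[y='p'](R)))) → 7

E1 and E2 produce the same multiset:
a
1
1
1
3
3
6
8

yes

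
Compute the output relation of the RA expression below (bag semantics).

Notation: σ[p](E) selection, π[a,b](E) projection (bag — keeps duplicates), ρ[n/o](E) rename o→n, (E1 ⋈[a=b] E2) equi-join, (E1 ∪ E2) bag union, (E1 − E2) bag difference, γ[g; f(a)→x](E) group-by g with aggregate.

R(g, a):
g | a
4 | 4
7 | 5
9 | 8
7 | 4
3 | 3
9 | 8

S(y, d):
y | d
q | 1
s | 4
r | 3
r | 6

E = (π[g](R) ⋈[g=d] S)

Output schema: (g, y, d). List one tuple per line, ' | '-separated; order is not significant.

Subexpression sizes:
  R → 6
  π[g](R) → 6
  S → 4
  (π[g](R) ⋈[g=d] S) → 2

== RESULT ==
g | y | d
3 | r | 3
4 | s | 4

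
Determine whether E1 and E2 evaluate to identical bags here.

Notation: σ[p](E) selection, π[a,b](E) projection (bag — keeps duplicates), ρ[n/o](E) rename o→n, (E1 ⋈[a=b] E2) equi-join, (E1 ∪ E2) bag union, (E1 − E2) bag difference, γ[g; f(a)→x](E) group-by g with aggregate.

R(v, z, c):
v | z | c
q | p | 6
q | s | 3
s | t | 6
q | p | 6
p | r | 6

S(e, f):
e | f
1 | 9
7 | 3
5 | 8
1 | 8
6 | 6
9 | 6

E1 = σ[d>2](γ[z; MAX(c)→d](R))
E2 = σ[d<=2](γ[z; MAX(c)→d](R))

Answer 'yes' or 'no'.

E1 row counts bottom-up:
  R → 5
  γ[z; MAX(c)→d](R) → 4
  σ[d>2](γ[z; MAX(c)→d](R)) → 4
E2 row counts bottom-up:
  R → 5
  γ[z; MAX(c)→d](R) → 4
  σ[d<=2](γ[z; MAX(c)→d](R)) → 0

E1 result:
z | d
p | 6
r | 6
s | 3
t | 6
E2 result:
z | d
(0 rows)
Witness: ('t', 6) appears 1× in E1 but 0× in E2.

no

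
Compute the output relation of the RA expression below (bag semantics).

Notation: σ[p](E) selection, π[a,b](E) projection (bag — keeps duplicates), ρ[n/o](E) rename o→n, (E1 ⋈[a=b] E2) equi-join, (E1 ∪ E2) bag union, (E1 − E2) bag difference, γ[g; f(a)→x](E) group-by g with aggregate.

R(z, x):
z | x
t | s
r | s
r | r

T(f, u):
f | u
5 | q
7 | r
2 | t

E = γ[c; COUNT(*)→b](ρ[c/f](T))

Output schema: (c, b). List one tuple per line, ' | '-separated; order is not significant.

Per-node cardinality:
  T → 3
  ρ[c/f](T) → 3
  γ[c; COUNT(*)→b](ρ[c/f](T)) → 3

== RESULT ==
c | b
2 | 1
5 | 1
7 | 1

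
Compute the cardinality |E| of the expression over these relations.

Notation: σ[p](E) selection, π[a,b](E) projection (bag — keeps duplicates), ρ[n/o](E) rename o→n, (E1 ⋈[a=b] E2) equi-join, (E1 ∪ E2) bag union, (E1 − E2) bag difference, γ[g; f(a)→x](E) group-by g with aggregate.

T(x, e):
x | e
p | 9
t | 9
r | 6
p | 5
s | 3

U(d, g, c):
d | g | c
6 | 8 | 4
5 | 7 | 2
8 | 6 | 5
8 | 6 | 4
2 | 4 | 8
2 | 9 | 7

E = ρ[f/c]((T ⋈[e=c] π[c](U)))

Stepwise |·|:
  T → 5
  U → 6
  π[c](U) → 6
  (T ⋈[e=c] π[c](U)) → 1
  ρ[f/c]((T ⋈[e=c] π[c](U))) → 1

|E| = 1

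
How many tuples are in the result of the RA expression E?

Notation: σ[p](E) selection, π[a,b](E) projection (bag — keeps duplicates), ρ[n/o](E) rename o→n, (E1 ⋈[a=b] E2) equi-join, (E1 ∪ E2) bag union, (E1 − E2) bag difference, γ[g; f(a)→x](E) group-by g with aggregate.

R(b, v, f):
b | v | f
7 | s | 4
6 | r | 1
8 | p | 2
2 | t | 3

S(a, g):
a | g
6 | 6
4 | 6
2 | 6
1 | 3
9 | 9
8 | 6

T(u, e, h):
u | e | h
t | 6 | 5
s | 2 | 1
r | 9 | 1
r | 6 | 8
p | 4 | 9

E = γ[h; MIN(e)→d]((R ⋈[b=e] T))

Subexpression sizes:
  R → 4
  T → 5
  (R ⋈[b=e] T) → 3
  γ[h; MIN(e)→d]((R ⋈[b=e] T)) → 3

|E| = 3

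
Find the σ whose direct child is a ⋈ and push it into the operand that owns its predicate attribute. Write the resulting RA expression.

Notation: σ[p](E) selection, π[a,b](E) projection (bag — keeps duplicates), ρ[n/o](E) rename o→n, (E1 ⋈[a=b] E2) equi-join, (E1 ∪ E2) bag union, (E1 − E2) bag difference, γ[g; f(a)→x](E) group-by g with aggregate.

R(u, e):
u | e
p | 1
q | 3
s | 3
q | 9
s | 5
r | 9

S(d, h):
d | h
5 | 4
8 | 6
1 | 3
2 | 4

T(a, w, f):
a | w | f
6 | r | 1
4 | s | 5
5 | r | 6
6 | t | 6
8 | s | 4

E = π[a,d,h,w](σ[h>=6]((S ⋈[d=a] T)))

σ filters on h, owned by the left side.
E' = π[a,d,h,w]((σ[h>=6](S) ⋈[d=a] T))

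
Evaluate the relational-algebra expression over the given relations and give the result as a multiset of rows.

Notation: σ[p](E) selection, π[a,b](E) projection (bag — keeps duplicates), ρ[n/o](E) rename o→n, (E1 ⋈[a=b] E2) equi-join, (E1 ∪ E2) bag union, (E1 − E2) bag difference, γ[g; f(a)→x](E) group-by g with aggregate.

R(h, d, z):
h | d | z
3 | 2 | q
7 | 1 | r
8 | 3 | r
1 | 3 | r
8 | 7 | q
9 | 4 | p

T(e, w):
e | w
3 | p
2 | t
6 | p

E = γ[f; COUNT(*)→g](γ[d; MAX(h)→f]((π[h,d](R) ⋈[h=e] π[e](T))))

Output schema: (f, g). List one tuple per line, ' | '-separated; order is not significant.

Subexpression sizes:
  R → 6
  π[h,d](R) → 6
  T → 3
  π[e](T) → 3
  (π[h,d](R) ⋈[h=e] π[e](T)) → 1
  γ[d; MAX(h)→f]((π[h,d](R) ⋈[h=e] π[e](T))) → 1
  γ[f; COUNT(*)→g](γ[d; MAX(h)→f]((π[h,d](R) ⋈[h=e] π[e](T)))) → 1

== RESULT ==
f | g
3 | 1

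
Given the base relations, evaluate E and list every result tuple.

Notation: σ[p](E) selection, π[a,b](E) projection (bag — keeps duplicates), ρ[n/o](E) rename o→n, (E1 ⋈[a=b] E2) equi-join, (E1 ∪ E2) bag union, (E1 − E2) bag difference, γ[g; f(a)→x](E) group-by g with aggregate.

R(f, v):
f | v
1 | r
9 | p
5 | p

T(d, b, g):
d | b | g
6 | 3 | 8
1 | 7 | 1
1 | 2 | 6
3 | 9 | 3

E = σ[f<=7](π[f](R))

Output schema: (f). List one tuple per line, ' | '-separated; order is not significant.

Stepwise |·|:
  R → 3
  π[f](R) → 3
  σ[f<=7](π[f](R)) → 2

== RESULT ==
f
1
5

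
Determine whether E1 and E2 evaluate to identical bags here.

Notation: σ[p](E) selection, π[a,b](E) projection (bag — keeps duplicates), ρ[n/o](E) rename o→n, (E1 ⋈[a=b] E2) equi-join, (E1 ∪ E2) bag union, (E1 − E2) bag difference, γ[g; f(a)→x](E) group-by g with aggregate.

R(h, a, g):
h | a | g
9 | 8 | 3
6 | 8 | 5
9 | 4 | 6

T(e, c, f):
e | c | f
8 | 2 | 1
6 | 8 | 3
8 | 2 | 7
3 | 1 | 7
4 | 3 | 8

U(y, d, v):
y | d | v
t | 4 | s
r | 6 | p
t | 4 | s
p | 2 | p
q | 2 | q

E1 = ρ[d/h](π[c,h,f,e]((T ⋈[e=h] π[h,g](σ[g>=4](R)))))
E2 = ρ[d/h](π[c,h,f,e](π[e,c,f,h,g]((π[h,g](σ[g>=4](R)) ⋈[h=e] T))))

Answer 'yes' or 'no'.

E1 row counts bottom-up:
  T → 5
  R → 3
  σ[g>=4](R) → 2
  π[h,g](σ[g>=4](R)) → 2
  (T ⋈[e=h] π[h,g](σ[g>=4](R))) → 1
  π[c,h,f,e]((T ⋈[e=h] π[h,g](σ[g>=4](R)))) → 1
  ρ[d/h](π[c,h,f,e]((T ⋈[e=h] π[h,g](σ[g>=4](R))))) → 1
E2 row counts bottom-up:
  R → 3
  σ[g>=4](R) → 2
  π[h,g](σ[g>=4](R)) → 2
  T → 5
  (π[h,g](σ[g>=4](R)) ⋈[h=e] T) → 1
  π[e,c,f,h,g]((π[h,g](σ[g>=4](R)) ⋈[h=e] T)) → 1
  π[c,h,f,e](π[e,c,f,h,g]((π[h,g](σ[g>=4](R)) ⋈[h=e] T))) → 1
  ρ[d/h](π[c,h,f,e](π[e,c,f,h,g]((π[h,g](σ[g>=4](R)) ⋈[h=e] T)))) → 1

E1 and E2 produce the same multiset:
c | d | f | e
8 | 6 | 3 | 6

yes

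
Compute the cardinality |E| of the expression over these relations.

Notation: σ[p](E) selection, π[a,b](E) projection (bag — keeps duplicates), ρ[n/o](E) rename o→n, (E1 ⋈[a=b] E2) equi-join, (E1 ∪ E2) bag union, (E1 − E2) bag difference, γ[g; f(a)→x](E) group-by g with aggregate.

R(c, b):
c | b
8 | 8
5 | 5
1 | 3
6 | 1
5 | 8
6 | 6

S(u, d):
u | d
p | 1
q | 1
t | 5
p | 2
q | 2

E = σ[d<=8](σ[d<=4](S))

Row counts bottom-up:
  S → 5
  σ[d<=4](S) → 4
  σ[d<=8](σ[d<=4](S)) → 4

|E| = 4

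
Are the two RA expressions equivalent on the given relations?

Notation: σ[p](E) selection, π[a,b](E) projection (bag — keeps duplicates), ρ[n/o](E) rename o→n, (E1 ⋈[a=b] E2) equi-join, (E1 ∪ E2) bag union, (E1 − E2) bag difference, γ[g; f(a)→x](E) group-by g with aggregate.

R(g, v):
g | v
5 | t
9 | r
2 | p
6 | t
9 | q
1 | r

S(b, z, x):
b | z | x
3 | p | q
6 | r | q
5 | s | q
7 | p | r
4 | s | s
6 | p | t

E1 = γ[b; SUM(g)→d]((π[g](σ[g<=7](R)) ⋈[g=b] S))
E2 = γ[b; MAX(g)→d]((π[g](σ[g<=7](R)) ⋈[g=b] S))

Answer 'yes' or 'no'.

E1 stepwise |·|:
  R → 6
  σ[g<=7](R) → 4
  π[g](σ[g<=7](R)) → 4
  S → 6
  (π[g](σ[g<=7](R)) ⋈[g=b] S) → 3
  γ[b; SUM(g)→d]((π[g](σ[g<=7](R)) ⋈[g=b] S)) → 2
E2 stepwise |·|:
  R → 6
  σ[g<=7](R) → 4
  π[g](σ[g<=7](R)) → 4
  S → 6
  (π[g](σ[g<=7](R)) ⋈[g=b] S) → 3
  γ[b; MAX(g)→d]((π[g](σ[g<=7](R)) ⋈[g=b] S)) → 2

E1 result:
b | d
5 | 5
6 | 12
E2 result:
b | d
5 | 5
6 | 6
Witness: (6, 12) appears 1× in E1 but 0× in E2.

no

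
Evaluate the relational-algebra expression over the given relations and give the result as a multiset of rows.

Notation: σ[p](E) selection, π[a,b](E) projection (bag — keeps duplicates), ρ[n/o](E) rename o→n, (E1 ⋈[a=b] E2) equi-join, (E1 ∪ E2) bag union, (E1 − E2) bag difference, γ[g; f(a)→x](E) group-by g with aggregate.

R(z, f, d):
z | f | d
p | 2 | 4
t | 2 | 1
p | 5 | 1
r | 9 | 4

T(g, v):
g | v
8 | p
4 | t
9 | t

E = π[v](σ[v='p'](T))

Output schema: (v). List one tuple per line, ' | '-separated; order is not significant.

Subexpression sizes:
  T → 3
  σ[v='p'](T) → 1
  π[v](σ[v='p'](T)) → 1

== RESULT ==
v
p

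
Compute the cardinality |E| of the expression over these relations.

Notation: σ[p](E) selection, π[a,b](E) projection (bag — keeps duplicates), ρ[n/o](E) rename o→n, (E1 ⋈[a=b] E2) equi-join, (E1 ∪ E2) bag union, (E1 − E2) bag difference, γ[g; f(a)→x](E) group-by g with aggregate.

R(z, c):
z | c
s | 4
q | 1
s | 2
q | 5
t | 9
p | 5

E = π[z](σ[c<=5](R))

Row counts bottom-up:
  R → 6
  σ[c<=5](R) → 5
  π[z](σ[c<=5](R)) → 5

|E| = 5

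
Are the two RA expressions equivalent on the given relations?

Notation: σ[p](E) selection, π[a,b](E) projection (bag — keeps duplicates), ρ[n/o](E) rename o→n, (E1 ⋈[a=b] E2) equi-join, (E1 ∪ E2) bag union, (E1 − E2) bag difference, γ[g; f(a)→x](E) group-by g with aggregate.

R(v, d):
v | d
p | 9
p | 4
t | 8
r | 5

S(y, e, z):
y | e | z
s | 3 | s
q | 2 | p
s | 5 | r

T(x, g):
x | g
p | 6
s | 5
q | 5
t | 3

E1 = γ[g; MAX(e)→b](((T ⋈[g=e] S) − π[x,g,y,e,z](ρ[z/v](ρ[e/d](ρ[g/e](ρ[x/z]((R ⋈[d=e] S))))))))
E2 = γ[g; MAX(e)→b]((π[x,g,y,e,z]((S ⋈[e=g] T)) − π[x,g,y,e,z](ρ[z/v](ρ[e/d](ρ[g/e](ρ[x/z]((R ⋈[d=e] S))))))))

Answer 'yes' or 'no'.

E1 stepwise |·|:
  T → 4
  S → 3
  (T ⋈[g=e] S) → 3
  R → 4
  S → 3
  (R ⋈[d=e] S) → 1
  ρ[x/z]((R ⋈[d=e] S)) → 1
  ρ[g/e](ρ[x/z]((R ⋈[d=e] S))) → 1
  ρ[e/d](ρ[g/e](ρ[x/z]((R ⋈[d=e] S)))) → 1
  ρ[z/v](ρ[e/d](ρ[g/e](ρ[x/z]((R ⋈[d=e] S))))) → 1
  π[x,g,y,e,z](ρ[z/v](ρ[e/d](ρ[g/e](ρ[x/z]((R ⋈[d=e] S)))))) → 1
  ((T ⋈[g=e] S) − π[x,g,y,e,z](ρ[z/v](ρ[e/d](ρ[g/e](ρ[x/z]((R ⋈[d=e] S))))))) → 3
  γ[g; MAX(e)→b](((T ⋈[g=e] S) − π[x,g,y,e,z](ρ[z/v](ρ[e/d](ρ[g/e](ρ[x/z]((R ⋈[d=e] S)))))))) → 2
E2 stepwise |·|:
  S → 3
  T → 4
  (S ⋈[e=g] T) → 3
  π[x,g,y,e,z]((S ⋈[e=g] T)) → 3
  R → 4
  S → 3
  (R ⋈[d=e] S) → 1
  ρ[x/z]((R ⋈[d=e] S)) → 1
  ρ[g/e](ρ[x/z]((R ⋈[d=e] S))) → 1
  ρ[e/d](ρ[g/e](ρ[x/z]((R ⋈[d=e] S)))) → 1
  ρ[z/v](ρ[e/d](ρ[g/e](ρ[x/z]((R ⋈[d=e] S))))) → 1
  π[x,g,y,e,z](ρ[z/v](ρ[e/d](ρ[g/e](ρ[x/z]((R ⋈[d=e] S)))))) → 1
  (π[x,g,y,e,z]((S ⋈[e=g] T)) − π[x,g,y,e,z](ρ[z/v](ρ[e/d](ρ[g/e](ρ[x/z]((R ⋈[d=e] S))))))) → 3
  γ[g; MAX(e)→b]((π[x,g,y,e,z]((S ⋈[e=g] T)) − π[x,g,y,e,z](ρ[z/v](ρ[e/d](ρ[g/e](ρ[x/z]((R ⋈[d=e] S)))))))) → 2

E1 and E2 produce the same multiset:
g | b
3 | 3
5 | 5

yes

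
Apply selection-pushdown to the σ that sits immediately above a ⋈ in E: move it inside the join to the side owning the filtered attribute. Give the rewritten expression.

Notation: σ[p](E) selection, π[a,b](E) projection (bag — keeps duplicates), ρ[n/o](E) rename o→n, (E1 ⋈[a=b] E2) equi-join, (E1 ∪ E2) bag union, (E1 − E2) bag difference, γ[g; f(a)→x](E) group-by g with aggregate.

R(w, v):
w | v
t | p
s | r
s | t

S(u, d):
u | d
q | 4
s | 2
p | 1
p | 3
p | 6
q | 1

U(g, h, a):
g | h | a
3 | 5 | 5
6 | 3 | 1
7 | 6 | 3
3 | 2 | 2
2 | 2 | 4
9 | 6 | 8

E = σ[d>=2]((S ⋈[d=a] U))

σ filters on d, owned by the left side.
E' = (σ[d>=2](S) ⋈[d=a] U)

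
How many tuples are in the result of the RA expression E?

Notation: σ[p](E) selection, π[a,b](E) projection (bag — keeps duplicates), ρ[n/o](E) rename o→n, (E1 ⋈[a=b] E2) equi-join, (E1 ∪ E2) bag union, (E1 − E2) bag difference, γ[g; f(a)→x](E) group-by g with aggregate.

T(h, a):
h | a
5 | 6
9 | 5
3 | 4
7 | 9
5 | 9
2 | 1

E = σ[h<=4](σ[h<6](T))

Row counts bottom-up:
  T → 6
  σ[h<6](T) → 4
  σ[h<=4](σ[h<6](T)) → 2

|E| = 2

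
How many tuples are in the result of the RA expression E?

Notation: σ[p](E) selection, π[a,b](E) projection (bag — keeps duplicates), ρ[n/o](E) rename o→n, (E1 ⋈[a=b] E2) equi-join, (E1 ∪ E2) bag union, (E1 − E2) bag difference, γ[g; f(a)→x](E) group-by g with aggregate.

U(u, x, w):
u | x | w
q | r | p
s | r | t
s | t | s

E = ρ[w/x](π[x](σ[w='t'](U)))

Row counts bottom-up:
  U → 3
  σ[w='t'](U) → 1
  π[x](σ[w='t'](U)) → 1
  ρ[w/x](π[x](σ[w='t'](U))) → 1

|E| = 1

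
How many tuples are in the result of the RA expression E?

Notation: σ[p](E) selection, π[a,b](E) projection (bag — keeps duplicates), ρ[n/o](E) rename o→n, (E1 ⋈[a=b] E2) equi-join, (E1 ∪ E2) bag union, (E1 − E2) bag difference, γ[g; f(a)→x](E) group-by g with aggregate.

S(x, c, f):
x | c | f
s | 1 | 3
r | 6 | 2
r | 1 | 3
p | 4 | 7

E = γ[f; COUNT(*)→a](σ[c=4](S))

Row counts bottom-up:
  S → 4
  σ[c=4](S) → 1
  γ[f; COUNT(*)→a](σ[c=4](S)) → 1

|E| = 1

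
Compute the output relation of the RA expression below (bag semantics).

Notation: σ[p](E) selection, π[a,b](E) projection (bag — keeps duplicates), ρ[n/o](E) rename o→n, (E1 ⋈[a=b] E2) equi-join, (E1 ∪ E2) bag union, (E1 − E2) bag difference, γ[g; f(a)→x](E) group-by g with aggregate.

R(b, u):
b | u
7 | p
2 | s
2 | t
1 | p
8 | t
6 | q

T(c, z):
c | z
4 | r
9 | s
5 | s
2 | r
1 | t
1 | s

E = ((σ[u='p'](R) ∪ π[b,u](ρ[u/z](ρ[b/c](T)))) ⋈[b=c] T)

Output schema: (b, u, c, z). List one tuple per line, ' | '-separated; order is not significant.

Stepwise |·|:
  R → 6
  σ[u='p'](R) → 2
  T → 6
  ρ[b/c](T) → 6
  ρ[u/z](ρ[b/c](T)) → 6
  π[b,u](ρ[u/z](ρ[b/c](T))) → 6
  (σ[u='p'](R) ∪ π[b,u](ρ[u/z](ρ[b/c](T)))) → 8
  T → 6
  ((σ[u='p'](R) ∪ π[b,u](ρ[u/z](ρ[b/c](T)))) ⋈[b=c] T) → 10

== RESULT ==
b | u | c | z
1 | p | 1 | s
1 | p | 1 | t
1 | s | 1 | s
1 | s | 1 | t
1 | t | 1 | s
1 | t | 1 | t
2 | r | 2 | r
4 | r | 4 | r
5 | s | 5 | s
9 | s | 9 | s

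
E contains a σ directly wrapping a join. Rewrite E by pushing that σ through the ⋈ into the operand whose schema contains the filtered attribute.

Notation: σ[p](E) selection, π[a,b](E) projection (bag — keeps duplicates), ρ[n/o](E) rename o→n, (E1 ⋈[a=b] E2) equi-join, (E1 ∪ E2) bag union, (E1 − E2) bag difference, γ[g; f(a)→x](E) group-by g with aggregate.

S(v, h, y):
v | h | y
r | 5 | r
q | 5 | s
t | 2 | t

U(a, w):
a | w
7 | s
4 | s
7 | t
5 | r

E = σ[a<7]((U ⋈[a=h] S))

σ filters on a, owned by the left side.
E' = (σ[a<7](U) ⋈[a=h] S)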